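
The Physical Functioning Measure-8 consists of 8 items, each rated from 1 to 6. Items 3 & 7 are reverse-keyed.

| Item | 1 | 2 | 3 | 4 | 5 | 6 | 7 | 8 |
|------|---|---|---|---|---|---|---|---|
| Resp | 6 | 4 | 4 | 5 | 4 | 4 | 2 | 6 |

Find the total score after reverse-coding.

37

Raw sum = 35. Reverse-keyed items: 3, 7; their raw sum = 6.
Each reversal replaces raw with 7 − raw, changing the total by 7 − 2·raw per item.
Total = 35 + 2·7 − 2·6 = 35 + 14 − 12 = 37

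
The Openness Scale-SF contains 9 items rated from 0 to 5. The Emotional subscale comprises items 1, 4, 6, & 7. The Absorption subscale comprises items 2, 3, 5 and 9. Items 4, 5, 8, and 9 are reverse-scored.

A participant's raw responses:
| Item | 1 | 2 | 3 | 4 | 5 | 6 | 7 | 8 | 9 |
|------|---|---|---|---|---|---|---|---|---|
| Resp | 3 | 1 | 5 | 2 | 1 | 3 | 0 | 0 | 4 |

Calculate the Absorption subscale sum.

Absorption items: 2, 3, 5, 9.
Of these, items 5 & 9 are reverse-scored; on a 0–5 scale, reversed = 5 − raw.
  item 2: 1
  item 3: 5
  item 5: 5 − 1 = 4
  item 9: 5 − 4 = 1
Sum = 1 + 5 + 4 + 1 = 11

11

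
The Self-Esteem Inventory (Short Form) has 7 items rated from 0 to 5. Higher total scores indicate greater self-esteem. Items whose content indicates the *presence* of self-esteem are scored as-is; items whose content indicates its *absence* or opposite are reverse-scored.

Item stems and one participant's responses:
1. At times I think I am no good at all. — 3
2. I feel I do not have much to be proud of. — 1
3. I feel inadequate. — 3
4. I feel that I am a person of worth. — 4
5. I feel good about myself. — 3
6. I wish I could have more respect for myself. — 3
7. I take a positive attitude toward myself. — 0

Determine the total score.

Items 1, 2, 3, 6 describe the absence/opposite of self-esteem → reverse-score.
reversed = (0+5) − raw = 5 − raw.
  item 1: 5 − 3 = 2
  item 2: 5 − 1 = 4
  item 3: 5 − 3 = 2
  item 4: 4
  item 5: 3
  item 6: 5 − 3 = 2
  item 7: 0
Total = 2 + 4 + 2 + 4 + 3 + 2 + 0 = 17

17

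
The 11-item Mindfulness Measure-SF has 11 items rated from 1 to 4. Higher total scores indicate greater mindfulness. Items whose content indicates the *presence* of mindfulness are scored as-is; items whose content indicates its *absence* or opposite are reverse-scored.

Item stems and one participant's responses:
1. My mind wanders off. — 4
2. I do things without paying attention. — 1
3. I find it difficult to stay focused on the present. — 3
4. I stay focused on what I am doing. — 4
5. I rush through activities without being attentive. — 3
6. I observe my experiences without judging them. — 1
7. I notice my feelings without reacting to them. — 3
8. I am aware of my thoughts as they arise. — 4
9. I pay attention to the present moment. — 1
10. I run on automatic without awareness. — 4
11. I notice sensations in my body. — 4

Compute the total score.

Items 1, 2, 3, 5, 10 describe the absence/opposite of mindfulness → reverse-score.
reversed = (1+4) − raw = 5 − raw.
  item 1: 5 − 4 = 1
  item 2: 5 − 1 = 4
  item 3: 5 − 3 = 2
  item 4: 4
  item 5: 5 − 3 = 2
  item 6: 1
  item 7: 3
  item 8: 4
  item 9: 1
  item 10: 5 − 4 = 1
  item 11: 4
Total = 1 + 4 + 2 + 4 + 2 + 1 + 3 + 4 + 1 + 1 + 4 = 27

27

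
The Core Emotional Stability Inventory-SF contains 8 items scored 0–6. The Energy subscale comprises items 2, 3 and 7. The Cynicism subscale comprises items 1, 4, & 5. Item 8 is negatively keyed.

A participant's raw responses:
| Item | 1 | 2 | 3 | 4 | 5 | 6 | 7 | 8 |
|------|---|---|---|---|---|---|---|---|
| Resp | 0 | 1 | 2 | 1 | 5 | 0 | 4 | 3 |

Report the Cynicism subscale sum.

6

Cynicism items: 1, 4, 5.
  item 1: 0
  item 4: 1
  item 5: 5
Sum = 0 + 1 + 5 = 6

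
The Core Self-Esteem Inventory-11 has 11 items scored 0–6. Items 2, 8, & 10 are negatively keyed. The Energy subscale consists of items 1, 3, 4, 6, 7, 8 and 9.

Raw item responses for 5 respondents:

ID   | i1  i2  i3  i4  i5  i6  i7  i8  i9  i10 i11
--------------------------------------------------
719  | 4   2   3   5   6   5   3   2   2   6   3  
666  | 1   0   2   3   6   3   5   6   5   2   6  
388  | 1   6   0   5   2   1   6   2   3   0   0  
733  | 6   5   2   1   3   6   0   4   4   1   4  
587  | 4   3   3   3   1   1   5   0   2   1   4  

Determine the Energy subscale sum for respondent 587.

24

Respondent 587 raw: 4, 3, 3, 3, 1, 1, 5, 0, 2, 1, 4.
Energy items: 1, 3, 4, 6, 7, 8, 9.
Reverse-coded (on a 0–6 scale, reversed = 6 − raw):
  item 1: 4
  item 3: 3
  item 4: 3
  item 6: 1
  item 7: 5
  item 8: 6 − 0 = 6
  item 9: 2
Sum = 4 + 3 + 3 + 1 + 5 + 6 + 2 = 24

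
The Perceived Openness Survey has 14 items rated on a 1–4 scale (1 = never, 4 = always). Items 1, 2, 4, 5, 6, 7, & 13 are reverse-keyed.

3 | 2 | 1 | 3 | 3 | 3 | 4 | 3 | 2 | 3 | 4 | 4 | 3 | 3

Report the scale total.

34

Reverse-coded items (reverse-coded value = 5 − response):
  item 1: 5 − 3 = 2
  item 2: 5 − 2 = 3
  item 4: 5 − 3 = 2
  item 5: 5 − 3 = 2
  item 6: 5 − 3 = 2
  item 7: 5 − 4 = 1
  item 13: 5 − 3 = 2
Scored items: 2, 3, 1, 2, 2, 2, 1, 3, 2, 3, 4, 4, 2, 3
Total = 2 + 3 + 1 + 2 + 2 + 2 + 1 + 3 + 2 + 3 + 4 + 4 + 2 + 3 = 34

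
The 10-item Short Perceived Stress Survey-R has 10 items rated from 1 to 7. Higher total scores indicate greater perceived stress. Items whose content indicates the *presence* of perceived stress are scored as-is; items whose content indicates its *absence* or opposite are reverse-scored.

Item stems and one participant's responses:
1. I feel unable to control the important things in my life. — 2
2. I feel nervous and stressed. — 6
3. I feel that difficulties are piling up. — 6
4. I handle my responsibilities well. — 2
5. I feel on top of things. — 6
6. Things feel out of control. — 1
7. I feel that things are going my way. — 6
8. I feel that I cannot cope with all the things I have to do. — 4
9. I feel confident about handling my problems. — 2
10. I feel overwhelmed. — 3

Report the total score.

38

Items 4, 5, 7, 9 describe the absence/opposite of perceived stress → reverse-score.
on a 1–7 scale, reversed = 8 − raw.
  item 1: 2
  item 2: 6
  item 3: 6
  item 4: 8 − 2 = 6
  item 5: 8 − 6 = 2
  item 6: 1
  item 7: 8 − 6 = 2
  item 8: 4
  item 9: 8 − 2 = 6
  item 10: 3
Total = 2 + 6 + 6 + 6 + 2 + 1 + 2 + 4 + 6 + 3 = 38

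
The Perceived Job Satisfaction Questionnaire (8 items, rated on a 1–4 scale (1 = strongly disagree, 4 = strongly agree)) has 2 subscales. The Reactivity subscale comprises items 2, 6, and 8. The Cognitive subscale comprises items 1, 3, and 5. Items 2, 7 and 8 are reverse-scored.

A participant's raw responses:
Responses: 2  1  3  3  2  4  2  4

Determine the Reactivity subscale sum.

9

Reactivity items: 2, 6, 8.
Of these, items 2 and 8 are reverse-scored; reversed = (1+4) − raw = 5 − raw.
  item 2: 5 − 1 = 4
  item 6: 4
  item 8: 5 − 4 = 1
Sum = 4 + 4 + 1 = 9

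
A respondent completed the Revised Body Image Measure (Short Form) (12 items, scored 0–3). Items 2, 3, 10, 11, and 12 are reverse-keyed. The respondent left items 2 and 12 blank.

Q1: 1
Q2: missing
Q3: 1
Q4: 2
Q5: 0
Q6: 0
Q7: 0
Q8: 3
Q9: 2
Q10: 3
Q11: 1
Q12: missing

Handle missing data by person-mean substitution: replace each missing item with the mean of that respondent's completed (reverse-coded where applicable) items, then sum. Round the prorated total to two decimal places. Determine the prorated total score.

14.40

Reverse-coded (on a 0–3 scale, reversed = 3 − raw):
  item 3: 3 − 1 = 2
  item 10: 3 − 3 = 0
  item 11: 3 − 1 = 2
Completed scored items (10 of 12): 1, 2, 2, 0, 0, 0, 3, 2, 0, 2; sum = 12.
Person mean = 12 / 10 ≈ 1.2000
Prorated total = (12 / 10) × 12 = 14.40 (to 2 dp)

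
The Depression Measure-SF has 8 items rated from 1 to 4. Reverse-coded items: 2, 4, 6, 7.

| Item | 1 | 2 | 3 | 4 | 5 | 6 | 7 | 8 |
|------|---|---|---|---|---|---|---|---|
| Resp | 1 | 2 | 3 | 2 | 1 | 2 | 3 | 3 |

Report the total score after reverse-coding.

19

Reversing items 2, 4, 6, and 7 with 5 − raw:
Total = 1 + (5−2) + 3 + (5−2) + 1 + (5−2) + (5−3) + 3
      = 1 + 3 + 3 + 3 + 1 + 3 + 2 + 3 = 19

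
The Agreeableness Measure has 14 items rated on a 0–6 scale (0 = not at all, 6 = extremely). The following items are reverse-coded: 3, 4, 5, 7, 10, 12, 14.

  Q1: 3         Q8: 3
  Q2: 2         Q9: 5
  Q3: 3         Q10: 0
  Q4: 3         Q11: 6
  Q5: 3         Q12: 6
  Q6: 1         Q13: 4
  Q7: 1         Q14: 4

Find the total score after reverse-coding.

46

Reverse-coded items use 6 − raw:
  item 3: 6 − 3 = 3
  item 4: 6 − 3 = 3
  item 5: 6 − 3 = 3
  item 7: 6 − 1 = 5
  item 10: 6 − 0 = 6
  item 12: 6 − 6 = 0
  item 14: 6 − 4 = 2
After reverse-coding: 3, 2, 3, 3, 3, 1, 5, 3, 5, 6, 6, 0, 4, 2
Total = 3 + 2 + 3 + 3 + 3 + 1 + 5 + 3 + 5 + 6 + 6 + 0 + 4 + 2 = 46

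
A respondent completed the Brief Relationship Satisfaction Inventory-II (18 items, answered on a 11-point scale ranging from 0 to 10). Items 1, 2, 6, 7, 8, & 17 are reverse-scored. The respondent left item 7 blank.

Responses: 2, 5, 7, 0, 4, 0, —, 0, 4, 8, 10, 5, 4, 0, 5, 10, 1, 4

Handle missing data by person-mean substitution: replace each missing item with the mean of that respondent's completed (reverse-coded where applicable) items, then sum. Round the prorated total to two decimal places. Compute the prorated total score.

109.06

Reverse-coded (reversed = (0+10) − raw = 10 − raw):
  item 1: 10 − 2 = 8
  item 2: 10 − 5 = 5
  item 6: 10 − 0 = 10
  item 8: 10 − 0 = 10
  item 17: 10 − 1 = 9
Completed scored items (17 of 18): 8, 5, 7, 0, 4, 10, 10, 4, 8, 10, 5, 4, 0, 5, 10, 9, 4; sum = 103.
Person mean = 103 / 17 ≈ 6.0588
Prorated total = (103 / 17) × 18 = 109.06 (to 2 dp)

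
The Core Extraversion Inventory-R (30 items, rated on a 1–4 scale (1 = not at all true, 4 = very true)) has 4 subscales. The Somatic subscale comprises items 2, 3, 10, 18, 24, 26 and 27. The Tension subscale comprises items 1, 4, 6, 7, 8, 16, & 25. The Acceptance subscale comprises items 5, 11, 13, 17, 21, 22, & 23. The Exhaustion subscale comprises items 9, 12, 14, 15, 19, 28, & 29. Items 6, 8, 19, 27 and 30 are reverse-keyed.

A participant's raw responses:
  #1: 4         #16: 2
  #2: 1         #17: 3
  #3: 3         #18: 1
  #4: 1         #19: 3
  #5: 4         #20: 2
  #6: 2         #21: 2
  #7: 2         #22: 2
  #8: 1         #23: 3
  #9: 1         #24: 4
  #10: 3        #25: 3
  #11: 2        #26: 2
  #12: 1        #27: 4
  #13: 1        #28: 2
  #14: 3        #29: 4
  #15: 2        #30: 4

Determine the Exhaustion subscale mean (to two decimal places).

Exhaustion items: 9, 12, 14, 15, 19, 28, 29.
Of these, item 19 is reverse-keyed; on a 1–4 scale, reversed = 5 − raw.
  item 9: 1
  item 12: 1
  item 14: 3
  item 15: 2
  item 19: 5 − 3 = 2
  item 28: 2
  item 29: 4
Sum = 1 + 1 + 3 + 2 + 2 + 2 + 4 = 15
Mean = 15 / 7 = 2.14

2.14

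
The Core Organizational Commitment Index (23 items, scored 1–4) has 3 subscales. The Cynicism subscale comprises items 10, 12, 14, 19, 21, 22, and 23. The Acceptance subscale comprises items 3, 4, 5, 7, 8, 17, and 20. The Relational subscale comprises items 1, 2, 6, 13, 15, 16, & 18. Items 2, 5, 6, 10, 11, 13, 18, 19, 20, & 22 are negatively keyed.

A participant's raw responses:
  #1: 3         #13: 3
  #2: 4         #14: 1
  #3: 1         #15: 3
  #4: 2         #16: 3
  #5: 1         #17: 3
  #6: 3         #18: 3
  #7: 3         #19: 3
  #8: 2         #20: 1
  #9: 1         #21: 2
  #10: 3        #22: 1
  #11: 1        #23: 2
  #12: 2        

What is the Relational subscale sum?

Relational items: 1, 2, 6, 13, 15, 16, 18.
Of these, items 2, 6, 13, & 18 are negatively keyed; reverse-coded value = 5 − response.
  item 1: 3
  item 2: 5 − 4 = 1
  item 6: 5 − 3 = 2
  item 13: 5 − 3 = 2
  item 15: 3
  item 16: 3
  item 18: 5 − 3 = 2
Sum = 3 + 1 + 2 + 2 + 3 + 3 + 2 = 16

16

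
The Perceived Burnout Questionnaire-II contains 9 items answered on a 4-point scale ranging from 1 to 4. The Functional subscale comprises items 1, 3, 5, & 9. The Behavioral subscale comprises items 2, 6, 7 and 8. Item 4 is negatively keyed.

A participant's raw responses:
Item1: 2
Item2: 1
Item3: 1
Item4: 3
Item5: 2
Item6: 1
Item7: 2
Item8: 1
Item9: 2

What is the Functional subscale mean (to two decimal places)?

1.75

Functional items: 1, 3, 5, 9.
  item 1: 2
  item 3: 1
  item 5: 2
  item 9: 2
Sum = 2 + 1 + 2 + 2 = 7
Mean = 7 / 4 = 1.75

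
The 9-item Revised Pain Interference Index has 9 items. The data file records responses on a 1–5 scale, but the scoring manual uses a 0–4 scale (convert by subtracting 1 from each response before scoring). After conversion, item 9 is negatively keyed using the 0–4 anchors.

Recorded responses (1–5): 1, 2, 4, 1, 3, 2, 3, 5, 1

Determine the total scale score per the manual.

17

Convert to 0–4: 0, 1, 3, 0, 2, 1, 2, 4, 0
Reverse-coded (on a 0–4 scale, reversed = 4 − raw):
  item 9: 4 − 0 = 4
Scored: 0, 1, 3, 0, 2, 1, 2, 4, 4
Total = 17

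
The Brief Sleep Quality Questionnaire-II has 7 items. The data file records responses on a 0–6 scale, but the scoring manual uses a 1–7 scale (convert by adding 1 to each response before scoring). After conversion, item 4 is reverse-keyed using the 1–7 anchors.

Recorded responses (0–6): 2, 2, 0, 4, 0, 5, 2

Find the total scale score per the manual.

Convert to 1–7: 3, 3, 1, 5, 1, 6, 3
Reverse-coded (reversed = (1+7) − raw = 8 − raw):
  item 4: 8 − 5 = 3
Scored: 3, 3, 1, 3, 1, 6, 3
Total = 20

20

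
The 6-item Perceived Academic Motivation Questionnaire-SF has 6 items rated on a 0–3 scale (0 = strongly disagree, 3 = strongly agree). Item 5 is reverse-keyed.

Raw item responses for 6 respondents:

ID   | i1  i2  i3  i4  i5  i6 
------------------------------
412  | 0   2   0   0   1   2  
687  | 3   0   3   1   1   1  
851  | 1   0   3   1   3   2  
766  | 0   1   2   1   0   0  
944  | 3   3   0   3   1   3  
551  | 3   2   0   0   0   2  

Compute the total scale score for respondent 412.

6

Respondent 412 raw: 0, 2, 0, 0, 1, 2.
Reverse-coded (on a 0–3 scale, reversed = 3 − raw):
  item 1: 0
  item 2: 2
  item 3: 0
  item 4: 0
  item 5: 3 − 1 = 2
  item 6: 2
Sum = 0 + 2 + 0 + 0 + 2 + 2 = 6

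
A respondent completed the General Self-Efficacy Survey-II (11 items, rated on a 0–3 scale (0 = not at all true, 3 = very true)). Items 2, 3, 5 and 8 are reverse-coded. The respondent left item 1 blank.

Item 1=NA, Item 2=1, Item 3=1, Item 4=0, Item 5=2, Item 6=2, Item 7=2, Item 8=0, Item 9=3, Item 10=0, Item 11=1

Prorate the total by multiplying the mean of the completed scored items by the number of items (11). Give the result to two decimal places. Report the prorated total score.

17.60

Reverse-coded (reverse-coded value = 3 − response):
  item 2: 3 − 1 = 2
  item 3: 3 − 1 = 2
  item 5: 3 − 2 = 1
  item 8: 3 − 0 = 3
Completed scored items (10 of 11): 2, 2, 0, 1, 2, 2, 3, 3, 0, 1; sum = 16.
Person mean = 16 / 10 ≈ 1.6000
Prorated total = (16 / 10) × 11 = 17.60 (to 2 dp)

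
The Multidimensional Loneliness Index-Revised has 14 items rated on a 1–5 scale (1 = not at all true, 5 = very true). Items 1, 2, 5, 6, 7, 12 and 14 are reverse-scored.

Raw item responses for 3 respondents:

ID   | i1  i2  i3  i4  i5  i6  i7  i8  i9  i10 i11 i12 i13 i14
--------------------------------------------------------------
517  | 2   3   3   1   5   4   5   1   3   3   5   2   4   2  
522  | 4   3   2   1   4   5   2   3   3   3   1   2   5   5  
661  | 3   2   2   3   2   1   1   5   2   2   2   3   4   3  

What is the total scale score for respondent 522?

Respondent 522 raw: 4, 3, 2, 1, 4, 5, 2, 3, 3, 3, 1, 2, 5, 5.
Reverse-coded (reverse-coded value = 6 − response):
  item 1: 6 − 4 = 2
  item 2: 6 − 3 = 3
  item 3: 2
  item 4: 1
  item 5: 6 − 4 = 2
  item 6: 6 − 5 = 1
  item 7: 6 − 2 = 4
  item 8: 3
  item 9: 3
  item 10: 3
  item 11: 1
  item 12: 6 − 2 = 4
  item 13: 5
  item 14: 6 − 5 = 1
Sum = 2 + 3 + 2 + 1 + 2 + 1 + 4 + 3 + 3 + 3 + 1 + 4 + 5 + 1 = 35

35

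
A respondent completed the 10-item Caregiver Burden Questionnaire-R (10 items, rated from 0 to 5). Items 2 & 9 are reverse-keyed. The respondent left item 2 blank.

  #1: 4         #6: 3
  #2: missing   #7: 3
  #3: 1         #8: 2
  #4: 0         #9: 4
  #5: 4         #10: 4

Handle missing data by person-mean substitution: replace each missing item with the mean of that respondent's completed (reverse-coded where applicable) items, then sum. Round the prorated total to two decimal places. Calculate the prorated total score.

24.44

Reverse-coded (reversed = (0+5) − raw = 5 − raw):
  item 9: 5 − 4 = 1
Completed scored items (9 of 10): 4, 1, 0, 4, 3, 3, 2, 1, 4; sum = 22.
Person mean = 22 / 9 ≈ 2.4444
Prorated total = (22 / 9) × 10 = 24.44 (to 2 dp)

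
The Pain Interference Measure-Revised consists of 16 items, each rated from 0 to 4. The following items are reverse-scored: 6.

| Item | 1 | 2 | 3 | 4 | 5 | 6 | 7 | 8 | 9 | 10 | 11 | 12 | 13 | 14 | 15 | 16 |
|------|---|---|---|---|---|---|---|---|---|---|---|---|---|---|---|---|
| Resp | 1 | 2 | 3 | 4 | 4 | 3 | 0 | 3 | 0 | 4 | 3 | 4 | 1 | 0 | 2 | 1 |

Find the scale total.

33

Reversing item 6 with 4 − raw:
Total = 1 + 2 + 3 + 4 + 4 + (4−3) + 0 + 3 + 0 + 4 + 3 + 4 + 1 + 0 + 2 + 1
      = 1 + 2 + 3 + 4 + 4 + 1 + 0 + 3 + 0 + 4 + 3 + 4 + 1 + 0 + 2 + 1 = 33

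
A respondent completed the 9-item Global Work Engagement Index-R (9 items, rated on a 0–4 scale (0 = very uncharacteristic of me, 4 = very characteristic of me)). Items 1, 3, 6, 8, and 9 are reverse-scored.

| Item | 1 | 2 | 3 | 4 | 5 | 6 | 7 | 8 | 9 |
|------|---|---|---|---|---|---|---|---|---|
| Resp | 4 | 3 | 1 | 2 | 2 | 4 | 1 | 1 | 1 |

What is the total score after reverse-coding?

Reversing items 1, 3, 6, 8, & 9 with 4 − raw:
Total = (4−4) + 3 + (4−1) + 2 + 2 + (4−4) + 1 + (4−1) + (4−1)
      = 0 + 3 + 3 + 2 + 2 + 0 + 1 + 3 + 3 = 17

17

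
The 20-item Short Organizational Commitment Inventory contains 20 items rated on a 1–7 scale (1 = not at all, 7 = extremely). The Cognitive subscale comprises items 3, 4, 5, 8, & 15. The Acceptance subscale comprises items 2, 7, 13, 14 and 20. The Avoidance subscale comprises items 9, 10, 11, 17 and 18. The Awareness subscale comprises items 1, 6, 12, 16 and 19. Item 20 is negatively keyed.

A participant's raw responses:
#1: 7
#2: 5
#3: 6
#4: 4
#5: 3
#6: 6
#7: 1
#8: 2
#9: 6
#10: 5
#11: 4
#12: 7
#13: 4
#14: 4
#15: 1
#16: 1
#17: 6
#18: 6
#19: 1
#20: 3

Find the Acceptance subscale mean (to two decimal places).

Acceptance items: 2, 7, 13, 14, 20.
Of these, item 20 is negatively keyed; on a 1–7 scale, reversed = 8 − raw.
  item 2: 5
  item 7: 1
  item 13: 4
  item 14: 4
  item 20: 8 − 3 = 5
Sum = 5 + 1 + 4 + 4 + 5 = 19
Mean = 19 / 5 = 3.80

3.80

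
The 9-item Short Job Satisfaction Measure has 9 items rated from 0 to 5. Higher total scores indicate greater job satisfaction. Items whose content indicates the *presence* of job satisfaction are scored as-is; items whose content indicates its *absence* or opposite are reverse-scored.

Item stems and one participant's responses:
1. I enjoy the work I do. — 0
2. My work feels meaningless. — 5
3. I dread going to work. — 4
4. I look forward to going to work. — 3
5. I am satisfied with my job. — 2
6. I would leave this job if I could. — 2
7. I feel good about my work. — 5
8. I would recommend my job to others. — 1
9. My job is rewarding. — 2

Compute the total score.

Items 2, 3, 6 describe the absence/opposite of job satisfaction → reverse-score.
reverse-coded value = 5 − response.
  item 1: 0
  item 2: 5 − 5 = 0
  item 3: 5 − 4 = 1
  item 4: 3
  item 5: 2
  item 6: 5 − 2 = 3
  item 7: 5
  item 8: 1
  item 9: 2
Total = 0 + 0 + 1 + 3 + 2 + 3 + 5 + 1 + 2 = 17

17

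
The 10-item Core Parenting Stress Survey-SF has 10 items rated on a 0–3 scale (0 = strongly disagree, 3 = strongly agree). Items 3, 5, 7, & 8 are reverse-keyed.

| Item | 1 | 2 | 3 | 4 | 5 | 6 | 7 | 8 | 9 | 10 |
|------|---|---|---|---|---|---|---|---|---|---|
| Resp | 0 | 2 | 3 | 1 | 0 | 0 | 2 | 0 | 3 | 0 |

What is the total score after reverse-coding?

Reverse-keyed items use 3 − raw:
  item 3: 3 − 3 = 0
  item 5: 3 − 0 = 3
  item 7: 3 − 2 = 1
  item 8: 3 − 0 = 3
After reverse-coding: 0, 2, 0, 1, 3, 0, 1, 3, 3, 0
Total = 0 + 2 + 0 + 1 + 3 + 0 + 1 + 3 + 3 + 0 = 13

13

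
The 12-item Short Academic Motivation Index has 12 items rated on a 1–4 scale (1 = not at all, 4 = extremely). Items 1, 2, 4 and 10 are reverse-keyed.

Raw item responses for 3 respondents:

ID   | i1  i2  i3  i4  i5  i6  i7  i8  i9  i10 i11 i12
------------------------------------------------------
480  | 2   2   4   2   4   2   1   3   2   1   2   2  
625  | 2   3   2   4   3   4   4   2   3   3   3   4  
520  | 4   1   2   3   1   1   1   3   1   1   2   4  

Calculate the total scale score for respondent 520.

26

Respondent 520 raw: 4, 1, 2, 3, 1, 1, 1, 3, 1, 1, 2, 4.
Reverse-coded (reverse-coded value = 5 − response):
  item 1: 5 − 4 = 1
  item 2: 5 − 1 = 4
  item 3: 2
  item 4: 5 − 3 = 2
  item 5: 1
  item 6: 1
  item 7: 1
  item 8: 3
  item 9: 1
  item 10: 5 − 1 = 4
  item 11: 2
  item 12: 4
Sum = 1 + 4 + 2 + 2 + 1 + 1 + 1 + 3 + 1 + 4 + 2 + 4 = 26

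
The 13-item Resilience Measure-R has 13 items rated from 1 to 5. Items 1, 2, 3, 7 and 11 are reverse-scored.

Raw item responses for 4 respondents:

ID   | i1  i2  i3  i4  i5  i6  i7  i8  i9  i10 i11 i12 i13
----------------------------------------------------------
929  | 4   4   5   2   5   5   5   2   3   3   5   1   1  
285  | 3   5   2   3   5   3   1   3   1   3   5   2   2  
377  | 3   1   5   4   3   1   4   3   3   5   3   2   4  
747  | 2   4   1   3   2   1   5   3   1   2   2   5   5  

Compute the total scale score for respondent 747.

38

Respondent 747 raw: 2, 4, 1, 3, 2, 1, 5, 3, 1, 2, 2, 5, 5.
Reverse-coded (on a 1–5 scale, reversed = 6 − raw):
  item 1: 6 − 2 = 4
  item 2: 6 − 4 = 2
  item 3: 6 − 1 = 5
  item 4: 3
  item 5: 2
  item 6: 1
  item 7: 6 − 5 = 1
  item 8: 3
  item 9: 1
  item 10: 2
  item 11: 6 − 2 = 4
  item 12: 5
  item 13: 5
Sum = 4 + 2 + 5 + 3 + 2 + 1 + 1 + 3 + 1 + 2 + 4 + 5 + 5 = 38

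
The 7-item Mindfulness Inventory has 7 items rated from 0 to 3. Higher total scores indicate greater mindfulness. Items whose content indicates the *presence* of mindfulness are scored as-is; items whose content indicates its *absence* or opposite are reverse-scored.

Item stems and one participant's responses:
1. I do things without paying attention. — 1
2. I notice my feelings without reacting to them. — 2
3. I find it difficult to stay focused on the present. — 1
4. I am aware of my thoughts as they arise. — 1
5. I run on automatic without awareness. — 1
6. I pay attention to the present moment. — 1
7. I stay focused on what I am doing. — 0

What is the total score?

10

Items 1, 3, 5 describe the absence/opposite of mindfulness → reverse-score.
on a 0–3 scale, reversed = 3 − raw.
  item 1: 3 − 1 = 2
  item 2: 2
  item 3: 3 − 1 = 2
  item 4: 1
  item 5: 3 − 1 = 2
  item 6: 1
  item 7: 0
Total = 2 + 2 + 2 + 1 + 2 + 1 + 0 = 10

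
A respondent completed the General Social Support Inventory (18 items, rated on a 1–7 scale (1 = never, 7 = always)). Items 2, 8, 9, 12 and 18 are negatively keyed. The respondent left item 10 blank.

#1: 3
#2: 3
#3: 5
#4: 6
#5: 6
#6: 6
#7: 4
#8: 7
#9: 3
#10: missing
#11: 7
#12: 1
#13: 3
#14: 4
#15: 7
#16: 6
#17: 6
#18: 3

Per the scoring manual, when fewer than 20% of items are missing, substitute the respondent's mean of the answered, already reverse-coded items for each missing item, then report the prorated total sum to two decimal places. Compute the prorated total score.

Reverse-coded (reversed = (1+7) − raw = 8 − raw):
  item 2: 8 − 3 = 5
  item 8: 8 − 7 = 1
  item 9: 8 − 3 = 5
  item 12: 8 − 1 = 7
  item 18: 8 − 3 = 5
Completed scored items (17 of 18): 3, 5, 5, 6, 6, 6, 4, 1, 5, 7, 7, 3, 4, 7, 6, 6, 5; sum = 86.
Person mean = 86 / 17 ≈ 5.0588
Prorated total = (86 / 17) × 18 = 91.06 (to 2 dp)

91.06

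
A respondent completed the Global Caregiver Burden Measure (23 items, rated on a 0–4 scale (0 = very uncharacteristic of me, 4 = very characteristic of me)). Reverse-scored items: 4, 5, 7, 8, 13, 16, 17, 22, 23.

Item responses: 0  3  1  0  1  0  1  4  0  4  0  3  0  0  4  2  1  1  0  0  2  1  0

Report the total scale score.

44

Raw sum = 28. Reverse-scored items: 4, 5, 7, 8, 13, 16, 17, 22, 23; their raw sum = 10.
Each reversal replaces raw with 4 − raw, changing the total by 4 − 2·raw per item.
Total = 28 + 9·4 − 2·10 = 28 + 36 − 20 = 44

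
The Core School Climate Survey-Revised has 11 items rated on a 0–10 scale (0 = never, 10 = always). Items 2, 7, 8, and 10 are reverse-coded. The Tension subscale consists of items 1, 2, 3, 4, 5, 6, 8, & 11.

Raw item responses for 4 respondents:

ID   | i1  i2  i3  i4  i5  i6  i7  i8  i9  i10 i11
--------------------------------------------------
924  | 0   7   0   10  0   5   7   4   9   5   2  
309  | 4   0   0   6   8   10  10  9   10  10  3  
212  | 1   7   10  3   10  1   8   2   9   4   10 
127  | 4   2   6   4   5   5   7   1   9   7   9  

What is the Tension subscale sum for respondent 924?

26

Respondent 924 raw: 0, 7, 0, 10, 0, 5, 7, 4, 9, 5, 2.
Tension items: 1, 2, 3, 4, 5, 6, 8, 11.
Reverse-coded (reversed = (0+10) − raw = 10 − raw):
  item 1: 0
  item 2: 10 − 7 = 3
  item 3: 0
  item 4: 10
  item 5: 0
  item 6: 5
  item 8: 10 − 4 = 6
  item 11: 2
Sum = 0 + 3 + 0 + 10 + 0 + 5 + 6 + 2 = 26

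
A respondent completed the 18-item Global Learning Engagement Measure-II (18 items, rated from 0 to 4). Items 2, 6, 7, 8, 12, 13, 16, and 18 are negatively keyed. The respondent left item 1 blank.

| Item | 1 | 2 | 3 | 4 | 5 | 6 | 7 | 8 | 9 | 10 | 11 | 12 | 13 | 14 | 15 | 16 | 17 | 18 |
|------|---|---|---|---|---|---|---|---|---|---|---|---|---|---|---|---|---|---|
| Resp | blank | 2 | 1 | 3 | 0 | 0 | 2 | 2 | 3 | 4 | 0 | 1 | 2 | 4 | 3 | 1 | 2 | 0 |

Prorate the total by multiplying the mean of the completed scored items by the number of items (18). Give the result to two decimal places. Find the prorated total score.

44.47

Reverse-coded (on a 0–4 scale, reversed = 4 − raw):
  item 2: 4 − 2 = 2
  item 6: 4 − 0 = 4
  item 7: 4 − 2 = 2
  item 8: 4 − 2 = 2
  item 12: 4 − 1 = 3
  item 13: 4 − 2 = 2
  item 16: 4 − 1 = 3
  item 18: 4 − 0 = 4
Completed scored items (17 of 18): 2, 1, 3, 0, 4, 2, 2, 3, 4, 0, 3, 2, 4, 3, 3, 2, 4; sum = 42.
Person mean = 42 / 17 ≈ 2.4706
Prorated total = (42 / 17) × 18 = 44.47 (to 2 dp)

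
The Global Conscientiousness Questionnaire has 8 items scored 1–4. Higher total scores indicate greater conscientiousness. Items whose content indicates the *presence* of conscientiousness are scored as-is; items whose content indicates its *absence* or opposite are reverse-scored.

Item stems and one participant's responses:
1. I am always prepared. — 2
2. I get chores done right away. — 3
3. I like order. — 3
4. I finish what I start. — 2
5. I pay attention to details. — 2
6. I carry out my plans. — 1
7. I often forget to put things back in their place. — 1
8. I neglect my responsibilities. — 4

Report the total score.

18

Items 7, 8 describe the absence/opposite of conscientiousness → reverse-score.
on a 1–4 scale, reversed = 5 − raw.
  item 1: 2
  item 2: 3
  item 3: 3
  item 4: 2
  item 5: 2
  item 6: 1
  item 7: 5 − 1 = 4
  item 8: 5 − 4 = 1
Total = 2 + 3 + 3 + 2 + 2 + 1 + 4 + 1 = 18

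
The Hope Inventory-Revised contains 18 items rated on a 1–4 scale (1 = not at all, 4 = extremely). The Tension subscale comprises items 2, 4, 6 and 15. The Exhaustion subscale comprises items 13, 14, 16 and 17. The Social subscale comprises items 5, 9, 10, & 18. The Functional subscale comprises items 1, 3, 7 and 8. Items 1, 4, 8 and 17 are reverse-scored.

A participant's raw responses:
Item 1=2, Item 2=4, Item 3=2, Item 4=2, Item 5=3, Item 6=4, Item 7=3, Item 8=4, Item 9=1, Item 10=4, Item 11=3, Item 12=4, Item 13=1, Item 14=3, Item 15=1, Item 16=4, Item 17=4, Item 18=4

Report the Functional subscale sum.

9

Functional items: 1, 3, 7, 8.
Of these, items 1 and 8 are reverse-scored; reversed = (1+4) − raw = 5 − raw.
  item 1: 5 − 2 = 3
  item 3: 2
  item 7: 3
  item 8: 5 − 4 = 1
Sum = 3 + 2 + 3 + 1 = 9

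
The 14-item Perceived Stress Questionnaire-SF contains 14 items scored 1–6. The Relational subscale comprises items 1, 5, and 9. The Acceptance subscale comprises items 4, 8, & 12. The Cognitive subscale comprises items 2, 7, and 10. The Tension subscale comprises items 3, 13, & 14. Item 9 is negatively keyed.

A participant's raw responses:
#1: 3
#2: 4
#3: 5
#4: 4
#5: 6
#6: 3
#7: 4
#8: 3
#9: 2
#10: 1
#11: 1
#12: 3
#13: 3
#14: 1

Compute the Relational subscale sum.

Relational items: 1, 5, 9.
Of these, item 9 is negatively keyed; reverse-coded value = 7 − response.
  item 1: 3
  item 5: 6
  item 9: 7 − 2 = 5
Sum = 3 + 6 + 5 = 14

14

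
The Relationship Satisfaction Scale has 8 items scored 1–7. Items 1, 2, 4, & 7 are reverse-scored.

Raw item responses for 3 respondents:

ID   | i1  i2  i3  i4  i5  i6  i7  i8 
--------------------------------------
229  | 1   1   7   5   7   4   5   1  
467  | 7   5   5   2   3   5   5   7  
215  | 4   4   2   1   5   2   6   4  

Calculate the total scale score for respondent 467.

33

Respondent 467 raw: 7, 5, 5, 2, 3, 5, 5, 7.
Reverse-coded (reverse-coded value = 8 − response):
  item 1: 8 − 7 = 1
  item 2: 8 − 5 = 3
  item 3: 5
  item 4: 8 − 2 = 6
  item 5: 3
  item 6: 5
  item 7: 8 − 5 = 3
  item 8: 7
Sum = 1 + 3 + 5 + 6 + 3 + 5 + 3 + 7 = 33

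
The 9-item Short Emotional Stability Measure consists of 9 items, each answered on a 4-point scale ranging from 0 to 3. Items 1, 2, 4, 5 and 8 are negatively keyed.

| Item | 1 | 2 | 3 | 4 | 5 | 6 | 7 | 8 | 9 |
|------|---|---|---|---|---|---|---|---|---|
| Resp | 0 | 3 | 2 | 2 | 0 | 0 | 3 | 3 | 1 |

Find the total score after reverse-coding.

Raw sum = 14. Negatively keyed items: 1, 2, 4, 5, 8; their raw sum = 8.
Each reversal replaces raw with 3 − raw, changing the total by 3 − 2·raw per item.
Total = 14 + 5·3 − 2·8 = 14 + 15 − 16 = 13

13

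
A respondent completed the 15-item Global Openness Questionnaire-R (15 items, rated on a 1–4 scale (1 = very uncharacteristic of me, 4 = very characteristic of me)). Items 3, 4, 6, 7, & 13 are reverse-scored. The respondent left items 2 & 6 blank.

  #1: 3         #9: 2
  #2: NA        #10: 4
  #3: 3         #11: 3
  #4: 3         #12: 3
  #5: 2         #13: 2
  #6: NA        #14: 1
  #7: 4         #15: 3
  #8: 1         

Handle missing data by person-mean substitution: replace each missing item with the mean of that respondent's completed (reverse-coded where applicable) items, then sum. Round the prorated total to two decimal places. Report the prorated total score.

34.62

Reverse-coded (reverse-coded value = 5 − response):
  item 3: 5 − 3 = 2
  item 4: 5 − 3 = 2
  item 7: 5 − 4 = 1
  item 13: 5 − 2 = 3
Completed scored items (13 of 15): 3, 2, 2, 2, 1, 1, 2, 4, 3, 3, 3, 1, 3; sum = 30.
Person mean = 30 / 13 ≈ 2.3077
Prorated total = (30 / 13) × 15 = 34.62 (to 2 dp)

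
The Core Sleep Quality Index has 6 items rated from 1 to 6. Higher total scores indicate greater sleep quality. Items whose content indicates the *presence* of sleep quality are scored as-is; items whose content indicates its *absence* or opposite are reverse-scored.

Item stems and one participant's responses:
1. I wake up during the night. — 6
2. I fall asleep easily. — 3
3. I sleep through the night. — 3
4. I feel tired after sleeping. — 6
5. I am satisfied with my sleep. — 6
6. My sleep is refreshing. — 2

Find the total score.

16

Items 1, 4 describe the absence/opposite of sleep quality → reverse-score.
reversed = (1+6) − raw = 7 − raw.
  item 1: 7 − 6 = 1
  item 2: 3
  item 3: 3
  item 4: 7 − 6 = 1
  item 5: 6
  item 6: 2
Total = 1 + 3 + 3 + 1 + 6 + 2 = 16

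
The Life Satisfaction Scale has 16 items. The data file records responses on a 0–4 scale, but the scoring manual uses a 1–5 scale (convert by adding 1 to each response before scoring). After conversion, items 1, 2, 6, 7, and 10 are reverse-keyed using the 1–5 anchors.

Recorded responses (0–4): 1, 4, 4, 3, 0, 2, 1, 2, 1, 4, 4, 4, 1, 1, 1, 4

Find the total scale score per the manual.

49

Convert to 1–5: 2, 5, 5, 4, 1, 3, 2, 3, 2, 5, 5, 5, 2, 2, 2, 5
Reverse-coded (on a 1–5 scale, reversed = 6 − raw):
  item 1: 6 − 2 = 4
  item 2: 6 − 5 = 1
  item 6: 6 − 3 = 3
  item 7: 6 − 2 = 4
  item 10: 6 − 5 = 1
Scored: 4, 1, 5, 4, 1, 3, 4, 3, 2, 1, 5, 5, 2, 2, 2, 5
Total = 49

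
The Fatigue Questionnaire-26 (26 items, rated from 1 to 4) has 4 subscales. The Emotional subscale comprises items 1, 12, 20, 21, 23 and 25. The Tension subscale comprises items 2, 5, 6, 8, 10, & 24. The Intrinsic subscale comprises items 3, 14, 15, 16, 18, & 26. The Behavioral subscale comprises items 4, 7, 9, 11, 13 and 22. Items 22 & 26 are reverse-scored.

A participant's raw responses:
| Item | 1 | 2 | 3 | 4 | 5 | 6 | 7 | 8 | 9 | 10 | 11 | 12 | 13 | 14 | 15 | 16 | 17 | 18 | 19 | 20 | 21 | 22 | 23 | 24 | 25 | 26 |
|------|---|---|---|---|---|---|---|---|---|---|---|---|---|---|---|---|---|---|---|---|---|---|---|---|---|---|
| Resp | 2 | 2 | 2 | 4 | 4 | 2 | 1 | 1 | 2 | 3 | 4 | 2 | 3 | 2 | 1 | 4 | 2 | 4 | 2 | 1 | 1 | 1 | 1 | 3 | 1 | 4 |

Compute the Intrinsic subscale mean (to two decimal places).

2.33

Intrinsic items: 3, 14, 15, 16, 18, 26.
Of these, item 26 is reverse-scored; on a 1–4 scale, reversed = 5 − raw.
  item 3: 2
  item 14: 2
  item 15: 1
  item 16: 4
  item 18: 4
  item 26: 5 − 4 = 1
Sum = 2 + 2 + 1 + 4 + 4 + 1 = 14
Mean = 14 / 6 = 2.33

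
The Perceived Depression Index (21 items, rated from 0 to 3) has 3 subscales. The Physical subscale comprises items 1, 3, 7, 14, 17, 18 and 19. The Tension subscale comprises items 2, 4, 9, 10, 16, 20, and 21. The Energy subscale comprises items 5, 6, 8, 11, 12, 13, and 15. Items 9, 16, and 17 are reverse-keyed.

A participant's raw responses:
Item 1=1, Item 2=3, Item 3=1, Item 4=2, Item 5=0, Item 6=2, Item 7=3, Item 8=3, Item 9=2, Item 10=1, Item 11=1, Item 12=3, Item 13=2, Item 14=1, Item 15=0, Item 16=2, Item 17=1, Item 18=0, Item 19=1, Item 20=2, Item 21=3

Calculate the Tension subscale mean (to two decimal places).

Tension items: 2, 4, 9, 10, 16, 20, 21.
Of these, items 9 and 16 are reverse-keyed; on a 0–3 scale, reversed = 3 − raw.
  item 2: 3
  item 4: 2
  item 9: 3 − 2 = 1
  item 10: 1
  item 16: 3 − 2 = 1
  item 20: 2
  item 21: 3
Sum = 3 + 2 + 1 + 1 + 1 + 2 + 3 = 13
Mean = 13 / 7 = 1.86

1.86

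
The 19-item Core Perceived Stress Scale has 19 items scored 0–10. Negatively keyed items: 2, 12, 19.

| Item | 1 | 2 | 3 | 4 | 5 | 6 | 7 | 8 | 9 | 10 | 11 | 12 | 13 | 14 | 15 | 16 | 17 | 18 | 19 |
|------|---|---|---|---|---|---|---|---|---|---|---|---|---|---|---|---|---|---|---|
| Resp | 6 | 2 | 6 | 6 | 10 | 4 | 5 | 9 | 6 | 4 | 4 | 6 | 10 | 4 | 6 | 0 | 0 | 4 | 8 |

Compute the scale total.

98

Reversing items 2, 12, & 19 with 10 − raw:
Total = 6 + (10−2) + 6 + 6 + 10 + 4 + 5 + 9 + 6 + 4 + 4 + (10−6) + 10 + 4 + 6 + 0 + 0 + 4 + (10−8)
      = 6 + 8 + 6 + 6 + 10 + 4 + 5 + 9 + 6 + 4 + 4 + 4 + 10 + 4 + 6 + 0 + 0 + 4 + 2 = 98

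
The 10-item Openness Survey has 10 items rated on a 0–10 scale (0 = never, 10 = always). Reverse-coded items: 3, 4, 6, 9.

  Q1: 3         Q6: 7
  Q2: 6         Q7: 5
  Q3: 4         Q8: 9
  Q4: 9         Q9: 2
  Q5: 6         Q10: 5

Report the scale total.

52

Raw sum = 56. Reverse-coded items: 3, 4, 6, 9; their raw sum = 22.
Each reversal replaces raw with 10 − raw, changing the total by 10 − 2·raw per item.
Total = 56 + 4·10 − 2·22 = 56 + 40 − 44 = 52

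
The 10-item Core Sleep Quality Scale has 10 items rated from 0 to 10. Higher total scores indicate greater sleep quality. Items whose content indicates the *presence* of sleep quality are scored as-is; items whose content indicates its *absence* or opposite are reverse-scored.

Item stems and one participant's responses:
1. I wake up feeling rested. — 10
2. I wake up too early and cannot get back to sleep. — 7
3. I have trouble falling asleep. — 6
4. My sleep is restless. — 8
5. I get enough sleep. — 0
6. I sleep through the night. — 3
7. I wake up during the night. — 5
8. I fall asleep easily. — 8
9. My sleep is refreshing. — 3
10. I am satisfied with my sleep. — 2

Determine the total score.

40

Items 2, 3, 4, 7 describe the absence/opposite of sleep quality → reverse-score.
on a 0–10 scale, reversed = 10 − raw.
  item 1: 10
  item 2: 10 − 7 = 3
  item 3: 10 − 6 = 4
  item 4: 10 − 8 = 2
  item 5: 0
  item 6: 3
  item 7: 10 − 5 = 5
  item 8: 8
  item 9: 3
  item 10: 2
Total = 10 + 3 + 4 + 2 + 0 + 3 + 5 + 8 + 3 + 2 = 40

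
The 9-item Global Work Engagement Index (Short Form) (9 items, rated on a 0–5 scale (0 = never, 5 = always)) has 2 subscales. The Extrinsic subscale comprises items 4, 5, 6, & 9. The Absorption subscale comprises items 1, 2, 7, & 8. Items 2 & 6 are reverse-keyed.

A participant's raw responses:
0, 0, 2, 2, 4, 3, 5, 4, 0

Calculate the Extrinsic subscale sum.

8

Extrinsic items: 4, 5, 6, 9.
Of these, item 6 is reverse-keyed; on a 0–5 scale, reversed = 5 − raw.
  item 4: 2
  item 5: 4
  item 6: 5 − 3 = 2
  item 9: 0
Sum = 2 + 4 + 2 + 0 = 8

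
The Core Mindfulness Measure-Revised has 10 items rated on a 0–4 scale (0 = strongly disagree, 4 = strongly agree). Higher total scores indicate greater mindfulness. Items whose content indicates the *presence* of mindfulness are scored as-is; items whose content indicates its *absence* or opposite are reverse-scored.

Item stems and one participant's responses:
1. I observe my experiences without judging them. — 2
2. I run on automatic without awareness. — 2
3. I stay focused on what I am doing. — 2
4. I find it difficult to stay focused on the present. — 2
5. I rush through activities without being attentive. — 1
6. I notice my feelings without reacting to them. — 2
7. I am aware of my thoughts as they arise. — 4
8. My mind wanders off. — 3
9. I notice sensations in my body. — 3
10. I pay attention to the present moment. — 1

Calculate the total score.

22

Items 2, 4, 5, 8 describe the absence/opposite of mindfulness → reverse-score.
reversed = (0+4) − raw = 4 − raw.
  item 1: 2
  item 2: 4 − 2 = 2
  item 3: 2
  item 4: 4 − 2 = 2
  item 5: 4 − 1 = 3
  item 6: 2
  item 7: 4
  item 8: 4 − 3 = 1
  item 9: 3
  item 10: 1
Total = 2 + 2 + 2 + 2 + 3 + 2 + 4 + 1 + 3 + 1 = 22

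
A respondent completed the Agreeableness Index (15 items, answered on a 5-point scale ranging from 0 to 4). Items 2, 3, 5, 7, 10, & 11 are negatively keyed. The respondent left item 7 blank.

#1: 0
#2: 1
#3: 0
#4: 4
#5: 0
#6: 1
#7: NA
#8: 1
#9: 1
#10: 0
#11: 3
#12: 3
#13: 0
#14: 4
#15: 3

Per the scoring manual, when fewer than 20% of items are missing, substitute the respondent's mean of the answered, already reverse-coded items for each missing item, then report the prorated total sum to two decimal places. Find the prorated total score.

35.36

Reverse-coded (reversed = (0+4) − raw = 4 − raw):
  item 2: 4 − 1 = 3
  item 3: 4 − 0 = 4
  item 5: 4 − 0 = 4
  item 10: 4 − 0 = 4
  item 11: 4 − 3 = 1
Completed scored items (14 of 15): 0, 3, 4, 4, 4, 1, 1, 1, 4, 1, 3, 0, 4, 3; sum = 33.
Person mean = 33 / 14 ≈ 2.3571
Prorated total = (33 / 14) × 15 = 35.36 (to 2 dp)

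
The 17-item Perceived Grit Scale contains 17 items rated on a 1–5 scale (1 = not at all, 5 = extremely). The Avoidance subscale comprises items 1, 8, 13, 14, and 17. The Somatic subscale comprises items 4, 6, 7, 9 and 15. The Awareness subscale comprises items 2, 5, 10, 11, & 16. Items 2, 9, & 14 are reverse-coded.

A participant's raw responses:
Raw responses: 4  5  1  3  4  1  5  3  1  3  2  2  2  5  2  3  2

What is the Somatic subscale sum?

Somatic items: 4, 6, 7, 9, 15.
Of these, item 9 is reverse-coded; on a 1–5 scale, reversed = 6 − raw.
  item 4: 3
  item 6: 1
  item 7: 5
  item 9: 6 − 1 = 5
  item 15: 2
Sum = 3 + 1 + 5 + 5 + 2 = 16

16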